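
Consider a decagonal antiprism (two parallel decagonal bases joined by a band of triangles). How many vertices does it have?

20

An antiprism on an n-gon has two n-gon caps and 2n triangles: V = 2·10 = 20, E = 4·10 = 40, F = 2·10 + 2 = 22.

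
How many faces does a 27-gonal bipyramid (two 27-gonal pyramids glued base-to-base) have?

54

A bipyramid over an n-gon has 2n triangular faces and n + 2 vertices: V = 27 + 2 = 29, E = 3·27 = 81, F = 2·27 = 54.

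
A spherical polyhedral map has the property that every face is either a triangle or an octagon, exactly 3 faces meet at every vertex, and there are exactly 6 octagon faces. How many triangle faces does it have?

8

Let x be the number of triangles; then F = 6 + x.
Edge–face incidences: 2E = 8·6 + 3·x = 48 + 3x.
Every vertex has degree 3, so 3V = 2E.
Euler: V − E + F = 2 ⇒ (2E)/3 − E + (6 + x) = 2.
Multiply by 6: 2·(2E) − 3·(2E) + 6·(6 + x) = 12, i.e. 36 + 6x − (48 + 3x) = 12.
Collecting terms: 3x − 12 = 12, so 3x = 24, so x = 8.
Then 2E = 48 + 3·8 = 72, so E = 36, V = 2E/3 = 24, F = 6 + 8 = 14.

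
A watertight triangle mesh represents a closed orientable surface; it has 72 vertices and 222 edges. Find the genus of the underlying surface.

Every face is a triangle and each edge borders two faces, so 3F = 2·222, giving F = 148.
χ = V − E + F = 72 − 222 + 148 = -2.
For a closed orientable surface χ = 2 − 2g, so g = (2 − (-2))/2 = 2.

2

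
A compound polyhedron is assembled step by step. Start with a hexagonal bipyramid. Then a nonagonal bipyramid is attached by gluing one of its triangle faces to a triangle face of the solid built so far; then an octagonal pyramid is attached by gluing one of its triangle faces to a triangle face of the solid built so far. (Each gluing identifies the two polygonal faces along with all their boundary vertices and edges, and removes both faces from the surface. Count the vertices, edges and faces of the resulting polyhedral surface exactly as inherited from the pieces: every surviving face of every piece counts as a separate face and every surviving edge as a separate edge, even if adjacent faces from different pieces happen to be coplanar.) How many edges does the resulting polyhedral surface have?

A hexagonal bipyramid: V=8, E=18, F=12.
Attach a nonagonal bipyramid (V=11, E=27, F=18) along a 3-gon: merge 3 vertices and 3 edges, delete both glued faces → V=16, E=42, F=28.
Attach an octagonal pyramid (V=9, E=16, F=9) along a 3-gon: merge 3 vertices and 3 edges, delete both glued faces → V=22, E=55, F=35.
Check: V − E + F = 22 − 55 + 35 = 2.

55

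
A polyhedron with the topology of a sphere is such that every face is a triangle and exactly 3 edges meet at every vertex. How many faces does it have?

4

Each face has 3 edges and each edge borders two faces, so 2E = 3F.
Each vertex has degree 3, so 3V = 2E and hence V = 3F/3.
Euler: V − E + F = 2 ⇒ (3F/3) − (3F/2) + F = 2.
Multiply by 6: (6 − 9 + 6)F = 12, i.e. 3F = 12.
So F = 4, E = 3·4/2 = 6, V = 3·4/3 = 4.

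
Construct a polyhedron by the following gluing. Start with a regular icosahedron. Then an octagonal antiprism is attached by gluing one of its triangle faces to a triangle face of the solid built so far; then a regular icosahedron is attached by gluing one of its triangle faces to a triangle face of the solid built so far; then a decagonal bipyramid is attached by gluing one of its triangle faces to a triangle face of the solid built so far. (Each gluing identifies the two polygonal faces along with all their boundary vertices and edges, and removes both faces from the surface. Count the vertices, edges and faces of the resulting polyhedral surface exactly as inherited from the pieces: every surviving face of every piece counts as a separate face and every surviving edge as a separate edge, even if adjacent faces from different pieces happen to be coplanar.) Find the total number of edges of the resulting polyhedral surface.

113

A regular icosahedron: V=12, E=30, F=20.
Attach an octagonal antiprism (V=16, E=32, F=18) along a 3-gon: merge 3 vertices and 3 edges, delete both glued faces → V=25, E=59, F=36.
Attach a regular icosahedron (V=12, E=30, F=20) along a 3-gon: merge 3 vertices and 3 edges, delete both glued faces → V=34, E=86, F=54.
Attach a decagonal bipyramid (V=12, E=30, F=20) along a 3-gon: merge 3 vertices and 3 edges, delete both glued faces → V=43, E=113, F=72.
Check: V − E + F = 43 − 113 + 72 = 2.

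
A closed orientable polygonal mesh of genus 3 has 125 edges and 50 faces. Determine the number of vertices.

71

For a closed orientable surface of genus 3, χ = 2 − 2·3 = -4.
V = -4 + E − F = -4 + 125 − 50 = 71.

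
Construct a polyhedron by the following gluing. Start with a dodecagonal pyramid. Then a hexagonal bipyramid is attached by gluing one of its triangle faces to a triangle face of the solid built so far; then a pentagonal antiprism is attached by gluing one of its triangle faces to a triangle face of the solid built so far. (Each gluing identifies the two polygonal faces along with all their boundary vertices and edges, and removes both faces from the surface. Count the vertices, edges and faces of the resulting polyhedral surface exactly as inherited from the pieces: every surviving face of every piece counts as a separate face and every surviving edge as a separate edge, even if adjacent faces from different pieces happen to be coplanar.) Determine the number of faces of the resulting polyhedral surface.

A dodecagonal pyramid: V=13, E=24, F=13.
Attach a hexagonal bipyramid (V=8, E=18, F=12) along a 3-gon: merge 3 vertices and 3 edges, delete both glued faces → V=18, E=39, F=23.
Attach a pentagonal antiprism (V=10, E=20, F=12) along a 3-gon: merge 3 vertices and 3 edges, delete both glued faces → V=25, E=56, F=33.
Check: V − E + F = 25 − 56 + 33 = 2.

33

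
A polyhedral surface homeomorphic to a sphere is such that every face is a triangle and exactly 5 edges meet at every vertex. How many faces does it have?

20

Each face has 3 edges and each edge borders two faces, so 2E = 3F.
Each vertex has degree 5, so 5V = 2E and hence V = 3F/5.
Euler: V − E + F = 2 ⇒ (3F/5) − (3F/2) + F = 2.
Multiply by 10: (6 − 15 + 10)F = 20, i.e. 1F = 20.
So F = 20, E = 3·20/2 = 30, V = 3·20/5 = 12.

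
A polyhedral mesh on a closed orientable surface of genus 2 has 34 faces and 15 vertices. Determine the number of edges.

For a closed orientable surface of genus 2, χ = 2 − 2·2 = -2.
E = V + F − (-2) = 15 + 34 − (-2) = 51.

51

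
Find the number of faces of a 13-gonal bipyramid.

A bipyramid over an n-gon has 2n triangular faces and n + 2 vertices: V = 13 + 2 = 15, E = 3·13 = 39, F = 2·13 = 26.

26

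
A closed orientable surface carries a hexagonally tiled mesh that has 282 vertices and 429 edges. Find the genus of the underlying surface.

Every face is a hexagon and each edge borders two faces, so 6F = 2·429, giving F = 143.
χ = V − E + F = 282 − 429 + 143 = -4.
For a closed orientable surface χ = 2 − 2g, so g = (2 − (-4))/2 = 3.

3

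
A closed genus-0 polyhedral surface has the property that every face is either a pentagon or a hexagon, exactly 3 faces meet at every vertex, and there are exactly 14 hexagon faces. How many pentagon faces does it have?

12

Let x be the number of pentagons; then F = 14 + x.
Edge–face incidences: 2E = 6·14 + 5·x = 84 + 5x.
Every vertex has degree 3, so 3V = 2E.
Euler: V − E + F = 2 ⇒ (2E)/3 − E + (14 + x) = 2.
Multiply by 6: 2·(2E) − 3·(2E) + 6·(14 + x) = 12, i.e. 84 + 6x − (84 + 5x) = 12.
Collecting terms: x = 12.
Then 2E = 84 + 5·12 = 144, so E = 72, V = 2E/3 = 48, F = 14 + 12 = 26.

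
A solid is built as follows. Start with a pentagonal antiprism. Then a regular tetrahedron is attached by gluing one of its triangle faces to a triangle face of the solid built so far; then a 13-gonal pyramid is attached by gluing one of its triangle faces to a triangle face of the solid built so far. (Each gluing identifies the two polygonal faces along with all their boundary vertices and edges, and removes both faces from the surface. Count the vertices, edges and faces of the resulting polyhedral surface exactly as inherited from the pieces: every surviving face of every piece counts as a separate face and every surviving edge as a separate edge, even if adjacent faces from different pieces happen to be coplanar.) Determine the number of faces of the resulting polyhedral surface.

26

A pentagonal antiprism: V=10, E=20, F=12.
Attach a regular tetrahedron (V=4, E=6, F=4) along a 3-gon: merge 3 vertices and 3 edges, delete both glued faces → V=11, E=23, F=14.
Attach a 13-gonal pyramid (V=14, E=26, F=14) along a 3-gon: merge 3 vertices and 3 edges, delete both glued faces → V=22, E=46, F=26.
Check: V − E + F = 22 − 46 + 26 = 2.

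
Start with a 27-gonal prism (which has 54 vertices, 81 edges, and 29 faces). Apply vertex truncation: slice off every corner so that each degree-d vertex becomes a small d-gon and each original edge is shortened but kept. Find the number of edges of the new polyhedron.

Truncation replaces each original edge-end by a new vertex, so V′ = 2E = 162.
Each original edge survives, and each old vertex of degree d contributes d new edges; summing degrees gives Σd = 2E, so E′ = E + 2E = 3E = 243.
Each original face survives and each original vertex becomes one new face: F′ = F + V = 83.

243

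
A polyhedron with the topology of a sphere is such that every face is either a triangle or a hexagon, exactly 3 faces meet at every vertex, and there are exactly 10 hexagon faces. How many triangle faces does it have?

Let x be the number of triangles; then F = 10 + x.
Edge–face incidences: 2E = 6·10 + 3·x = 60 + 3x.
Every vertex has degree 3, so 3V = 2E.
Euler: V − E + F = 2 ⇒ (2E)/3 − E + (10 + x) = 2.
Multiply by 6: 2·(2E) − 3·(2E) + 6·(10 + x) = 12, i.e. 60 + 6x − (60 + 3x) = 12.
Collecting terms: 3x = 12, so x = 4.
Then 2E = 60 + 3·4 = 72, so E = 36, V = 2E/3 = 24, F = 10 + 4 = 14.

4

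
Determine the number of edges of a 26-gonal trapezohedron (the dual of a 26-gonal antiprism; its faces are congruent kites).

104

The n-trapezohedron (dual of the n-antiprism) has V = 2·26 + 2 = 54, E = 4·26 = 104, F = 2·26 = 52.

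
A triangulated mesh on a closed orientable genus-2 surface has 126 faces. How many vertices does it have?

61

χ = 2 − 2·2 = -2, and every face is a triangle so 3F = 2E.
E = 3·126/2 = 189. Then V = -2 + E − F = -2 + 189 − 126 = 61.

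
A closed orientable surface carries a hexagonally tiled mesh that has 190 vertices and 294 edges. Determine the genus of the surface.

4

Every face is a hexagon and each edge borders two faces, so 6F = 2·294, giving F = 98.
χ = V − E + F = 190 − 294 + 98 = -6.
For a closed orientable surface χ = 2 − 2g, so g = (2 − (-6))/2 = 4.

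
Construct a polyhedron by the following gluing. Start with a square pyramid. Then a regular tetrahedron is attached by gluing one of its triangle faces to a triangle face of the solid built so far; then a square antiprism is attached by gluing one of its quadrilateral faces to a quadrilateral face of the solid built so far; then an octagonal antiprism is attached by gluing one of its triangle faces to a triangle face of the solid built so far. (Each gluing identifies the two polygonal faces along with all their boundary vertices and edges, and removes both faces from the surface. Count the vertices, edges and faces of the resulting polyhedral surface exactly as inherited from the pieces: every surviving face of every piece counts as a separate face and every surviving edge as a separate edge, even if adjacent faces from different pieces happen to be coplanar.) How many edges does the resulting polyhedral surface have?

52

A square pyramid: V=5, E=8, F=5.
Attach a regular tetrahedron (V=4, E=6, F=4) along a 3-gon: merge 3 vertices and 3 edges, delete both glued faces → V=6, E=11, F=7.
Attach a square antiprism (V=8, E=16, F=10) along a 4-gon: merge 4 vertices and 4 edges, delete both glued faces → V=10, E=23, F=15.
Attach an octagonal antiprism (V=16, E=32, F=18) along a 3-gon: merge 3 vertices and 3 edges, delete both glued faces → V=23, E=52, F=31.
Check: V − E + F = 23 − 52 + 31 = 2.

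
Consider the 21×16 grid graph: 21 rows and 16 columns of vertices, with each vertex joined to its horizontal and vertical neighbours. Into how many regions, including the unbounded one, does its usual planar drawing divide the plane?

The grid has V = 21·16 = 336 vertices and E = 21·15 + 16·20 = 635 edges.
F = 2 − V + E = 2 − 336 + 635 = 301.

301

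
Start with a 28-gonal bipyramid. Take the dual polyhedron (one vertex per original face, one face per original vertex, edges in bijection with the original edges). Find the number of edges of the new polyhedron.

84

The base solid has V = 30, E = 84, F = 56.
The dual swaps V and F and preserves E: V′ = F = 56, E′ = E = 84, F′ = V = 30.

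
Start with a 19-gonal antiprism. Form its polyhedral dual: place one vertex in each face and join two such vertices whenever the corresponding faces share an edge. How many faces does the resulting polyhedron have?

The base solid has V = 38, E = 76, F = 40.
The dual swaps V and F and preserves E: V′ = F = 40, E′ = E = 76, F′ = V = 38.

38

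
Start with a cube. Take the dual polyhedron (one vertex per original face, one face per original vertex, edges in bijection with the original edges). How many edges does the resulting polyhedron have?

12

The base solid has V = 8, E = 12, F = 6.
The dual swaps V and F and preserves E: V′ = F = 6, E′ = E = 12, F′ = V = 8.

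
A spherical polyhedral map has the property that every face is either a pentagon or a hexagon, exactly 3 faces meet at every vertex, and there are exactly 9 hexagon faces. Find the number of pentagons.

Let x be the number of pentagons; then F = 9 + x.
Edge–face incidences: 2E = 6·9 + 5·x = 54 + 5x.
Every vertex has degree 3, so 3V = 2E.
Euler: V − E + F = 2 ⇒ (2E)/3 − E + (9 + x) = 2.
Multiply by 6: 2·(2E) − 3·(2E) + 6·(9 + x) = 12, i.e. 54 + 6x − (54 + 5x) = 12.
Collecting terms: x = 12.
Then 2E = 54 + 5·12 = 114, so E = 57, V = 2E/3 = 38, F = 9 + 12 = 21.

12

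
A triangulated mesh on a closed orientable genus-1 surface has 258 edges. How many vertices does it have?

86

χ = 2 − 2·1 = 0, and every face is a triangle so 3F = 2E.
F = 2E/3 = 172. Then V = 0 + E − F = 0 + 258 − 172 = 86.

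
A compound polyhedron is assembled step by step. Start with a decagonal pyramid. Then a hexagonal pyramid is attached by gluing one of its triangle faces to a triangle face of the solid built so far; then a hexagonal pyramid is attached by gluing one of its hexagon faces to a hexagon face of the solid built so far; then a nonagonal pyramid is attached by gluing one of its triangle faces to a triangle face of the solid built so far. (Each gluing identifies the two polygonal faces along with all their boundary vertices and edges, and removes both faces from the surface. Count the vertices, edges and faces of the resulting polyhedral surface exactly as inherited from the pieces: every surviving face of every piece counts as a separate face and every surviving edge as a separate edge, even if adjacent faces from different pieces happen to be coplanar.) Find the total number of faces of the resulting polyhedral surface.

29

A decagonal pyramid: V=11, E=20, F=11.
Attach a hexagonal pyramid (V=7, E=12, F=7) along a 3-gon: merge 3 vertices and 3 edges, delete both glued faces → V=15, E=29, F=16.
Attach a hexagonal pyramid (V=7, E=12, F=7) along a 6-gon: merge 6 vertices and 6 edges, delete both glued faces → V=16, E=35, F=21.
Attach a nonagonal pyramid (V=10, E=18, F=10) along a 3-gon: merge 3 vertices and 3 edges, delete both glued faces → V=23, E=50, F=29.
Check: V − E + F = 23 − 50 + 29 = 2.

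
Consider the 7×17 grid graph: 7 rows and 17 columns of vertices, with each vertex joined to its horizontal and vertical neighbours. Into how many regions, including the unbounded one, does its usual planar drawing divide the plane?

97

The grid has V = 7·17 = 119 vertices and E = 7·16 + 17·6 = 214 edges.
F = 2 − V + E = 2 − 119 + 214 = 97.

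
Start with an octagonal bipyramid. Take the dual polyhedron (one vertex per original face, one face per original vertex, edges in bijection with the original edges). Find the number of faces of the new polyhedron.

The base solid has V = 10, E = 24, F = 16.
The dual swaps V and F and preserves E: V′ = F = 16, E′ = E = 24, F′ = V = 10.

10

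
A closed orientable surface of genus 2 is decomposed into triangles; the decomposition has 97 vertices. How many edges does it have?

χ = 2 − 2·2 = -2, and every face is a triangle so 3F = 2E.
V − E + F = -2 with E = 3F/2 gives 97 − (3/2 − 1)·F = -2, so F = 198 and E = 297.

297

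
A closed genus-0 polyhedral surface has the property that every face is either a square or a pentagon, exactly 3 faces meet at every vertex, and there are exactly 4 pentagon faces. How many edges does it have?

18

Let x be the number of squares; then F = 4 + x.
Edge–face incidences: 2E = 5·4 + 4·x = 20 + 4x.
Every vertex has degree 3, so 3V = 2E.
Euler: V − E + F = 2 ⇒ (2E)/3 − E + (4 + x) = 2.
Multiply by 6: 2·(2E) − 3·(2E) + 6·(4 + x) = 12, i.e. 24 + 6x − (20 + 4x) = 12.
Collecting terms: 2x + 4 = 12, so 2x = 8, so x = 4.
Then 2E = 20 + 4·4 = 36, so E = 18, V = 2E/3 = 12, F = 4 + 4 = 8.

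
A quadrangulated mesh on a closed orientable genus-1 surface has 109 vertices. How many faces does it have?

χ = 2 − 2·1 = 0, and every face is a square so 4F = 2E.
V − E + F = 0 with E = 4F/2 gives 109 − (4/2 − 1)·F = 0, so F = 109 and E = 218.

109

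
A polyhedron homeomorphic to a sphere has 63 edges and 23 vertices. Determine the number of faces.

42

Here V − E + F = 2.
F = 2 − V + E = 2 − 23 + 63 = 42.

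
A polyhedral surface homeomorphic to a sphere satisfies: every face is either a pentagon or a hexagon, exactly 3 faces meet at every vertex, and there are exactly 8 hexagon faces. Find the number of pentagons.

Let x be the number of pentagons; then F = 8 + x.
Edge–face incidences: 2E = 6·8 + 5·x = 48 + 5x.
Every vertex has degree 3, so 3V = 2E.
Euler: V − E + F = 2 ⇒ (2E)/3 − E + (8 + x) = 2.
Multiply by 6: 2·(2E) − 3·(2E) + 6·(8 + x) = 12, i.e. 48 + 6x − (48 + 5x) = 12.
Collecting terms: x = 12.
Then 2E = 48 + 5·12 = 108, so E = 54, V = 2E/3 = 36, F = 8 + 12 = 20.

12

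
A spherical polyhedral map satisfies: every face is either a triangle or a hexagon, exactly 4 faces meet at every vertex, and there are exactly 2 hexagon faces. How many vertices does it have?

Let x be the number of triangles; then F = 2 + x.
Edge–face incidences: 2E = 6·2 + 3·x = 12 + 3x.
Every vertex has degree 4, so 4V = 2E.
Euler: V − E + F = 2 ⇒ (2E)/4 − E + (2 + x) = 2.
Multiply by 8: 2·(2E) − 4·(2E) + 8·(2 + x) = 16, i.e. 16 + 8x − 2·(12 + 3x) = 16.
Collecting terms: 2x − 8 = 16, so 2x = 24, so x = 12.
Then 2E = 12 + 3·12 = 48, so E = 24, V = 2E/4 = 12, F = 2 + 12 = 14.

12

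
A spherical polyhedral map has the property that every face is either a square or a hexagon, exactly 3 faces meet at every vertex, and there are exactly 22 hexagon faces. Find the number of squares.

Let x be the number of squares; then F = 22 + x.
Edge–face incidences: 2E = 6·22 + 4·x = 132 + 4x.
Every vertex has degree 3, so 3V = 2E.
Euler: V − E + F = 2 ⇒ (2E)/3 − E + (22 + x) = 2.
Multiply by 6: 2·(2E) − 3·(2E) + 6·(22 + x) = 12, i.e. 132 + 6x − (132 + 4x) = 12.
Collecting terms: 2x = 12, so x = 6.
Then 2E = 132 + 4·6 = 156, so E = 78, V = 2E/3 = 52, F = 22 + 6 = 28.

6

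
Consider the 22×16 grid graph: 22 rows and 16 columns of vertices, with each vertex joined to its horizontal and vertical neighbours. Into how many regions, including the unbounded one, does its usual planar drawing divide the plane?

316

The grid has V = 22·16 = 352 vertices and E = 22·15 + 16·21 = 666 edges.
F = 2 − V + E = 2 − 352 + 666 = 316.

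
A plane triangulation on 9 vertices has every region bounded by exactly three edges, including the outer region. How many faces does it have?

In a plane triangulation 3F = 2E and V − E + F = 2, so F = 2V − 4 = 2·9 − 4 = 14.

14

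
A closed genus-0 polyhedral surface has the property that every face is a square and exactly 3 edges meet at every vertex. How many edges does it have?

12

Each face has 4 edges and each edge borders two faces, so 2E = 4F.
Each vertex has degree 3, so 3V = 2E and hence V = 4F/3.
Euler: V − E + F = 2 ⇒ (4F/3) − (4F/2) + F = 2.
Multiply by 6: (8 − 12 + 6)F = 12, i.e. 2F = 12.
So F = 6, E = 4·6/2 = 12, V = 4·6/3 = 8.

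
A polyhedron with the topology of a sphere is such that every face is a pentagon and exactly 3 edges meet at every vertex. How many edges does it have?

30

Each face has 5 edges and each edge borders two faces, so 2E = 5F.
Each vertex has degree 3, so 3V = 2E and hence V = 5F/3.
Euler: V − E + F = 2 ⇒ (5F/3) − (5F/2) + F = 2.
Multiply by 6: (10 − 15 + 6)F = 12, i.e. 1F = 12.
So F = 12, E = 5·12/2 = 30, V = 5·12/3 = 20.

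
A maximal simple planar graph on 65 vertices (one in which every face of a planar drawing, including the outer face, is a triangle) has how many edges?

189

In a plane triangulation 3F = 2E and V − E + F = 2, so E = 3V − 6 = 3·65 − 6 = 189.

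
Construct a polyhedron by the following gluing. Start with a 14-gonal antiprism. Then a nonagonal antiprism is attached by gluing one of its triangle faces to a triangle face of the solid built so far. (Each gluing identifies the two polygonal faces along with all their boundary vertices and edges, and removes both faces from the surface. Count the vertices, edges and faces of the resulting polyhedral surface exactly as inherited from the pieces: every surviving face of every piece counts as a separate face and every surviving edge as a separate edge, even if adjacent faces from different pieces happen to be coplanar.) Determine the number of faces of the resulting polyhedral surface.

A 14-gonal antiprism: V=28, E=56, F=30.
Attach a nonagonal antiprism (V=18, E=36, F=20) along a 3-gon: merge 3 vertices and 3 edges, delete both glued faces → V=43, E=89, F=48.
Check: V − E + F = 43 − 89 + 48 = 2.

48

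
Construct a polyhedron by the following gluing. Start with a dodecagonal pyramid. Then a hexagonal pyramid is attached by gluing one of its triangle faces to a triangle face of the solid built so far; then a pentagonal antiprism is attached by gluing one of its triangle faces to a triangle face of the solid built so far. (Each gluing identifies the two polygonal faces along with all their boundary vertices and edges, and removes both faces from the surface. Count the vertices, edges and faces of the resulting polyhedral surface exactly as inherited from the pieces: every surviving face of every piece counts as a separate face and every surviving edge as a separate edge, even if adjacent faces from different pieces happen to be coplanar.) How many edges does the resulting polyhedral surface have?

50

A dodecagonal pyramid: V=13, E=24, F=13.
Attach a hexagonal pyramid (V=7, E=12, F=7) along a 3-gon: merge 3 vertices and 3 edges, delete both glued faces → V=17, E=33, F=18.
Attach a pentagonal antiprism (V=10, E=20, F=12) along a 3-gon: merge 3 vertices and 3 edges, delete both glued faces → V=24, E=50, F=28.
Check: V − E + F = 24 − 50 + 28 = 2.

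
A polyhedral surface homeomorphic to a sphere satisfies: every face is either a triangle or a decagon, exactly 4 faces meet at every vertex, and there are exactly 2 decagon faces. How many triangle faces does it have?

20

Let x be the number of triangles; then F = 2 + x.
Edge–face incidences: 2E = 10·2 + 3·x = 20 + 3x.
Every vertex has degree 4, so 4V = 2E.
Euler: V − E + F = 2 ⇒ (2E)/4 − E + (2 + x) = 2.
Multiply by 8: 2·(2E) − 4·(2E) + 8·(2 + x) = 16, i.e. 16 + 8x − 2·(20 + 3x) = 16.
Collecting terms: 2x − 24 = 16, so 2x = 40, so x = 20.
Then 2E = 20 + 3·20 = 80, so E = 40, V = 2E/4 = 20, F = 2 + 20 = 22.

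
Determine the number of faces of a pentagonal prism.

A prism on an n-gon has two n-gon bases and n rectangular sides: V = 2·5 = 10, E = 3·5 = 15, F = 5 + 2 = 7.

7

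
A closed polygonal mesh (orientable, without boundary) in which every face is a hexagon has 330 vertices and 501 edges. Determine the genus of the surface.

Every face is a hexagon and each edge borders two faces, so 6F = 2·501, giving F = 167.
χ = V − E + F = 330 − 501 + 167 = -4.
For a closed orientable surface χ = 2 − 2g, so g = (2 − (-4))/2 = 3.

3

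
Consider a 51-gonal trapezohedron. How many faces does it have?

102

The n-trapezohedron (dual of the n-antiprism) has V = 2·51 + 2 = 104, E = 4·51 = 204, F = 2·51 = 102.
Check: V − E + F = 104 − 204 + 102 = 2.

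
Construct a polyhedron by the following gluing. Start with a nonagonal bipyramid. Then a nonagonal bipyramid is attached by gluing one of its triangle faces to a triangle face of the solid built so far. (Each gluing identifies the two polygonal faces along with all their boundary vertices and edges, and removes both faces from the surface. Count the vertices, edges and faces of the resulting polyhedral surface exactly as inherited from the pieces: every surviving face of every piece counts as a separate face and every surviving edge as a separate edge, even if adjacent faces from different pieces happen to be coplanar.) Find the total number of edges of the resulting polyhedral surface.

A nonagonal bipyramid: V=11, E=27, F=18.
Attach a nonagonal bipyramid (V=11, E=27, F=18) along a 3-gon: merge 3 vertices and 3 edges, delete both glued faces → V=19, E=51, F=34.
Check: V − E + F = 19 − 51 + 34 = 2.

51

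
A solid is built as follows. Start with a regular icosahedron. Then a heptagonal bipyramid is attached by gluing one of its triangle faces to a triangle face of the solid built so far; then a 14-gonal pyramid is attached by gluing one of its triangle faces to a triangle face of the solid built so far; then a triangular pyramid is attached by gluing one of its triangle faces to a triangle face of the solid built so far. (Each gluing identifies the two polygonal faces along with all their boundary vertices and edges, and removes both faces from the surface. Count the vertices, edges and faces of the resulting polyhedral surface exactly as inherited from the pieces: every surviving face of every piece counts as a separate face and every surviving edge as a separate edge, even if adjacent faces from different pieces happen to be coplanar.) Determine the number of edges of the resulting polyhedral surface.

A regular icosahedron: V=12, E=30, F=20.
Attach a heptagonal bipyramid (V=9, E=21, F=14) along a 3-gon: merge 3 vertices and 3 edges, delete both glued faces → V=18, E=48, F=32.
Attach a 14-gonal pyramid (V=15, E=28, F=15) along a 3-gon: merge 3 vertices and 3 edges, delete both glued faces → V=30, E=73, F=45.
Attach a triangular pyramid (V=4, E=6, F=4) along a 3-gon: merge 3 vertices and 3 edges, delete both glued faces → V=31, E=76, F=47.
Check: V − E + F = 31 − 76 + 47 = 2.

76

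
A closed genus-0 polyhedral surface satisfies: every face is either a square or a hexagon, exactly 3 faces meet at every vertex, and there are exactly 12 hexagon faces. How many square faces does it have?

6

Let x be the number of squares; then F = 12 + x.
Edge–face incidences: 2E = 6·12 + 4·x = 72 + 4x.
Every vertex has degree 3, so 3V = 2E.
Euler: V − E + F = 2 ⇒ (2E)/3 − E + (12 + x) = 2.
Multiply by 6: 2·(2E) − 3·(2E) + 6·(12 + x) = 12, i.e. 72 + 6x − (72 + 4x) = 12.
Collecting terms: 2x = 12, so x = 6.
Then 2E = 72 + 4·6 = 96, so E = 48, V = 2E/3 = 32, F = 12 + 6 = 18.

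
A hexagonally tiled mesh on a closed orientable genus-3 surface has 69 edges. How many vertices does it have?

χ = 2 − 2·3 = -4, and every face is a hexagon so 6F = 2E.
F = 2E/6 = 23. Then V = -4 + E − F = -4 + 69 − 23 = 42.

42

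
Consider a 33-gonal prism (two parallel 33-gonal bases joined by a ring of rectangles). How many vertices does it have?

A prism on an n-gon has two n-gon bases and n rectangular sides: V = 2·33 = 66, E = 3·33 = 99, F = 33 + 2 = 35.

66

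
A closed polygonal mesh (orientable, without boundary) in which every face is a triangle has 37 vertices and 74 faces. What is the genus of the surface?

Every face is a triangle, so 2E = 3·74 = 222, giving E = 111.
χ = V − E + F = 37 − 111 + 74 = 0.
For a closed orientable surface χ = 2 − 2g, so g = (2 − (0))/2 = 1.

1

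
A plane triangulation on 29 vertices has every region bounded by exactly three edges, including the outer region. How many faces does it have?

54

In a plane triangulation 3F = 2E and V − E + F = 2, so F = 2V − 4 = 2·29 − 4 = 54.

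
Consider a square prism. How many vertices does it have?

A prism on an n-gon has two n-gon bases and n rectangular sides: V = 2·4 = 8, E = 3·4 = 12, F = 4 + 2 = 6.

8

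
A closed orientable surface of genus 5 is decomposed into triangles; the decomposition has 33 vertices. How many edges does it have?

123

χ = 2 − 2·5 = -8, and every face is a triangle so 3F = 2E.
V − E + F = -8 with E = 3F/2 gives 33 − (3/2 − 1)·F = -8, so F = 82 and E = 123.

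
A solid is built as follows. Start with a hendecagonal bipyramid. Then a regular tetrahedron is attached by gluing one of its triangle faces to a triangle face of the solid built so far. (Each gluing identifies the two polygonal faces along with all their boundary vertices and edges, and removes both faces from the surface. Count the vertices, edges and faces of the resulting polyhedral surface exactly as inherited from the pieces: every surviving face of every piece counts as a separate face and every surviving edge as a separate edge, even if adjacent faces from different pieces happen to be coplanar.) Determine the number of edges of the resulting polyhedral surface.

A hendecagonal bipyramid: V=13, E=33, F=22.
Attach a regular tetrahedron (V=4, E=6, F=4) along a 3-gon: merge 3 vertices and 3 edges, delete both glued faces → V=14, E=36, F=24.
Check: V − E + F = 14 − 36 + 24 = 2.

36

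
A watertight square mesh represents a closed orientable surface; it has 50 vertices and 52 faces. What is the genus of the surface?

Every face is a square, so 2E = 4·52 = 208, giving E = 104.
χ = V − E + F = 50 − 104 + 52 = -2.
For a closed orientable surface χ = 2 − 2g, so g = (2 − (-2))/2 = 2.

2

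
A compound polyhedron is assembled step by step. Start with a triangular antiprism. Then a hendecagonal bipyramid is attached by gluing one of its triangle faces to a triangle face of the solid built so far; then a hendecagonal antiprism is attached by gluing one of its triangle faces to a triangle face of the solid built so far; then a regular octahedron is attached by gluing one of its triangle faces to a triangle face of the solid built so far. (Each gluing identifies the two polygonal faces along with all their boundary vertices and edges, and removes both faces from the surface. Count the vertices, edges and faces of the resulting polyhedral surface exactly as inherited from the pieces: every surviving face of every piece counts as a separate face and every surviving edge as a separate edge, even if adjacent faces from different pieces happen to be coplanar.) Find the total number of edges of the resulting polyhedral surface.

A triangular antiprism: V=6, E=12, F=8.
Attach a hendecagonal bipyramid (V=13, E=33, F=22) along a 3-gon: merge 3 vertices and 3 edges, delete both glued faces → V=16, E=42, F=28.
Attach a hendecagonal antiprism (V=22, E=44, F=24) along a 3-gon: merge 3 vertices and 3 edges, delete both glued faces → V=35, E=83, F=50.
Attach a regular octahedron (V=6, E=12, F=8) along a 3-gon: merge 3 vertices and 3 edges, delete both glued faces → V=38, E=92, F=56.
Check: V − E + F = 38 − 92 + 56 = 2.

92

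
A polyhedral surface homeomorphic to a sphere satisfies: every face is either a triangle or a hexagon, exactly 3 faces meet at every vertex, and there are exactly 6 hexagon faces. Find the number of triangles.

Let x be the number of triangles; then F = 6 + x.
Edge–face incidences: 2E = 6·6 + 3·x = 36 + 3x.
Every vertex has degree 3, so 3V = 2E.
Euler: V − E + F = 2 ⇒ (2E)/3 − E + (6 + x) = 2.
Multiply by 6: 2·(2E) − 3·(2E) + 6·(6 + x) = 12, i.e. 36 + 6x − (36 + 3x) = 12.
Collecting terms: 3x = 12, so x = 4.
Then 2E = 36 + 3·4 = 48, so E = 24, V = 2E/3 = 16, F = 6 + 4 = 10.

4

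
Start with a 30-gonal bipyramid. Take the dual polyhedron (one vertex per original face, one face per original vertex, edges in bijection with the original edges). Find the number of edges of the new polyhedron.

90

The base solid has V = 32, E = 90, F = 60.
The dual swaps V and F and preserves E: V′ = F = 60, E′ = E = 90, F′ = V = 32.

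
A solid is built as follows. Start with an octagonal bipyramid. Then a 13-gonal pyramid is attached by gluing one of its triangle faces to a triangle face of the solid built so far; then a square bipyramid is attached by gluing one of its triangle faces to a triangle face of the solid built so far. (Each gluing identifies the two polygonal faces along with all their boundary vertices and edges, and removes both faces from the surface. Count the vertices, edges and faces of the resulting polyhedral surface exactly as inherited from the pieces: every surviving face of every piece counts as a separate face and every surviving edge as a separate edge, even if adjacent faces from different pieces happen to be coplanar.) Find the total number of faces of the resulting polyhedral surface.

An octagonal bipyramid: V=10, E=24, F=16.
Attach a 13-gonal pyramid (V=14, E=26, F=14) along a 3-gon: merge 3 vertices and 3 edges, delete both glued faces → V=21, E=47, F=28.
Attach a square bipyramid (V=6, E=12, F=8) along a 3-gon: merge 3 vertices and 3 edges, delete both glued faces → V=24, E=56, F=34.
Check: V − E + F = 24 − 56 + 34 = 2.

34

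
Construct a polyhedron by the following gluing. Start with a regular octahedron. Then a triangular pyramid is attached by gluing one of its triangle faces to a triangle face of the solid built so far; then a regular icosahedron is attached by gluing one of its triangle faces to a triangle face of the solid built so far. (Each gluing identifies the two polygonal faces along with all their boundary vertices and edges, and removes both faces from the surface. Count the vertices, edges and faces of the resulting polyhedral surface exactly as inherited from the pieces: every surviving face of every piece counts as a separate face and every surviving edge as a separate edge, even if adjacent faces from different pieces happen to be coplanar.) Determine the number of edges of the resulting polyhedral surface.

42

A regular octahedron: V=6, E=12, F=8.
Attach a triangular pyramid (V=4, E=6, F=4) along a 3-gon: merge 3 vertices and 3 edges, delete both glued faces → V=7, E=15, F=10.
Attach a regular icosahedron (V=12, E=30, F=20) along a 3-gon: merge 3 vertices and 3 edges, delete both glued faces → V=16, E=42, F=28.
Check: V − E + F = 16 − 42 + 28 = 2.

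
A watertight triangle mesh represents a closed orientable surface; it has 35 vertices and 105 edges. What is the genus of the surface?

1

Every face is a triangle and each edge borders two faces, so 3F = 2·105, giving F = 70.
χ = V − E + F = 35 − 105 + 70 = 0.
For a closed orientable surface χ = 2 − 2g, so g = (2 − (0))/2 = 1.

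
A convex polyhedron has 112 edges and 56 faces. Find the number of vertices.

58

Here V − E + F = 2.
V = 2 + E − F = 2 + 112 − 56 = 58.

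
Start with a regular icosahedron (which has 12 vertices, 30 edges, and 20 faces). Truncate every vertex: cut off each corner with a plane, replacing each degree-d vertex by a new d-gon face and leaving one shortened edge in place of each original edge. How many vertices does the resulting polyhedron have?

60

Truncation replaces each original edge-end by a new vertex, so V′ = 2E = 60.
Each original edge survives, and each old vertex of degree d contributes d new edges; summing degrees gives Σd = 2E, so E′ = E + 2E = 3E = 90.
Each original face survives and each original vertex becomes one new face: F′ = F + V = 32.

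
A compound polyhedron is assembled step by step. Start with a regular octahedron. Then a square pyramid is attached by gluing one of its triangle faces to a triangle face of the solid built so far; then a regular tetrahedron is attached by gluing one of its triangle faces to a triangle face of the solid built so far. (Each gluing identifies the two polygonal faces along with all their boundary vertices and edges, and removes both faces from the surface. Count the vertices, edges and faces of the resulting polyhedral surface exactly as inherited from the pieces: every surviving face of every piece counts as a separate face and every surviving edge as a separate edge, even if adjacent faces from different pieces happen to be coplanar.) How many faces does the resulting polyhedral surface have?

13

A regular octahedron: V=6, E=12, F=8.
Attach a square pyramid (V=5, E=8, F=5) along a 3-gon: merge 3 vertices and 3 edges, delete both glued faces → V=8, E=17, F=11.
Attach a regular tetrahedron (V=4, E=6, F=4) along a 3-gon: merge 3 vertices and 3 edges, delete both glued faces → V=9, E=20, F=13.
Check: V − E + F = 9 − 20 + 13 = 2.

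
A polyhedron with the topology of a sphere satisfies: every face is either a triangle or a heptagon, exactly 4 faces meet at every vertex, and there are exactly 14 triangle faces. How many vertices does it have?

Let x be the number of heptagons; then F = 14 + x.
Edge–face incidences: 2E = 3·14 + 7·x = 42 + 7x.
Every vertex has degree 4, so 4V = 2E.
Euler: V − E + F = 2 ⇒ (2E)/4 − E + (14 + x) = 2.
Multiply by 8: 2·(2E) − 4·(2E) + 8·(14 + x) = 16, i.e. 112 + 8x − 2·(42 + 7x) = 16.
Collecting terms: −6x + 28 = 16, so −6x = −12, so x = 2.
Then 2E = 42 + 7·2 = 56, so E = 28, V = 2E/4 = 14, F = 14 + 2 = 16.

14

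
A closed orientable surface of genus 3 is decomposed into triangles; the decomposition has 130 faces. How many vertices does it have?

χ = 2 − 2·3 = -4, and every face is a triangle so 3F = 2E.
E = 3·130/2 = 195. Then V = -4 + E − F = -4 + 195 − 130 = 61.

61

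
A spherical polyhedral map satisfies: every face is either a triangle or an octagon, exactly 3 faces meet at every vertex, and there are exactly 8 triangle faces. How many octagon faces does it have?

Let x be the number of octagons; then F = 8 + x.
Edge–face incidences: 2E = 3·8 + 8·x = 24 + 8x.
Every vertex has degree 3, so 3V = 2E.
Euler: V − E + F = 2 ⇒ (2E)/3 − E + (8 + x) = 2.
Multiply by 6: 2·(2E) − 3·(2E) + 6·(8 + x) = 12, i.e. 48 + 6x − (24 + 8x) = 12.
Collecting terms: −2x + 24 = 12, so −2x = −12, so x = 6.
Then 2E = 24 + 8·6 = 72, so E = 36, V = 2E/3 = 24, F = 8 + 6 = 14.

6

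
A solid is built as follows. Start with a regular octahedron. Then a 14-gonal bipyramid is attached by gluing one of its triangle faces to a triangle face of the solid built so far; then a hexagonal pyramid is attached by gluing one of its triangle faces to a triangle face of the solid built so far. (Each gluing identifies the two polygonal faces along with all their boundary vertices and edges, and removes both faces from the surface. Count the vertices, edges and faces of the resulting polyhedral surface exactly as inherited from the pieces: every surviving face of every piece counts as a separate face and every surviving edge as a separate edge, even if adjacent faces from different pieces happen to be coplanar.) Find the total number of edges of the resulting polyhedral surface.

A regular octahedron: V=6, E=12, F=8.
Attach a 14-gonal bipyramid (V=16, E=42, F=28) along a 3-gon: merge 3 vertices and 3 edges, delete both glued faces → V=19, E=51, F=34.
Attach a hexagonal pyramid (V=7, E=12, F=7) along a 3-gon: merge 3 vertices and 3 edges, delete both glued faces → V=23, E=60, F=39.
Check: V − E + F = 23 − 60 + 39 = 2.

60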